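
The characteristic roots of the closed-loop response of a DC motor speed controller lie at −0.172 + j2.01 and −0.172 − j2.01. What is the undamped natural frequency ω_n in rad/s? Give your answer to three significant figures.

With σ = 0.172, ω_d = 2.01: ω_n = √(σ²+ω_d²) = 2.02 rad/s, ζ = σ/ω_n = 0.0853.

ω_n ≈ 2.02 rad/s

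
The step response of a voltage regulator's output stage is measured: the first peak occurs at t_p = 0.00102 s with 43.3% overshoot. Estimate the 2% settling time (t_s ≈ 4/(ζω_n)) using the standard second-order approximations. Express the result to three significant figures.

t_s ≈ 0.00487 s

ζ from %OS: ζ = |ln 0.433|/√(π²+ln²0.433) = 0.257.
From t_p = π/ω_d, ω_d = π/0.00102 = 3080 rad/s, so ω_n = ω_d/√(1−ζ²) = 3190 rad/s.
t_s ≈ 4/(ζω_n) = 4/(0.257·3190) = 0.00487 s.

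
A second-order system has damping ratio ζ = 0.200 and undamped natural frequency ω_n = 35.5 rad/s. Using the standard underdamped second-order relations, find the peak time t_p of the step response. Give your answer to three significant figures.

t_p ≈ 0.0903 s

The damped frequency is ω_d = ω_n√(1−ζ²) = 35.5·√(1−0.0400) = 34.8 rad/s.
Peak time t_p = π/ω_d = π/34.8 = 0.0903 s.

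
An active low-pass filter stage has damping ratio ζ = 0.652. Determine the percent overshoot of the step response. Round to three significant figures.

%OS ≈ 6.71%

For an underdamped second-order system, %OS = 100·exp(−πζ/√(1−ζ²)).
πζ/√(1−ζ²) = π·0.652/√(1−0.425) = 2.701, so %OS = 100·e^(−2.701) = 6.71%.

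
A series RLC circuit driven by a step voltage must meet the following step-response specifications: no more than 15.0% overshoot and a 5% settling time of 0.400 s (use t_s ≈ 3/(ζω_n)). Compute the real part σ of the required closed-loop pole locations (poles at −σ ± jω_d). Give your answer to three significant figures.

The settling-time spec alone fixes σ = ζω_n = 3/t_s = 3/0.400 = 7.50.
(Overshoot then fixes ζ = 0.517 and hence ω_d = σ·√(1−ζ²)/ζ = 12.4 rad/s.)

σ ≈ 7.50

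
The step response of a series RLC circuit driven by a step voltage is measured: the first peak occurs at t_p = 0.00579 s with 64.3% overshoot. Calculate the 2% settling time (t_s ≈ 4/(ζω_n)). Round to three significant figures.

t_s ≈ 0.0524 s

ζ from %OS: ζ = |ln 0.643|/√(π²+ln²0.643) = 0.139.
From t_p = π/ω_d, ω_d = π/0.00579 = 543 rad/s, so ω_n = ω_d/√(1−ζ²) = 548 rad/s.
t_s ≈ 4/(ζω_n) = 4/(0.139·548) = 0.0524 s.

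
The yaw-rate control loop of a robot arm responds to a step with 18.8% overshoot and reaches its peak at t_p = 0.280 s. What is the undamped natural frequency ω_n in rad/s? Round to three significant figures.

ζ from %OS: ζ = |ln 0.188|/√(π²+ln²0.188) = 0.470.
From t_p = π/ω_d, ω_d = π/0.280 = 11.2 rad/s, so ω_n = ω_d/√(1−ζ²) = 12.7 rad/s.

ω_n ≈ 12.7 rad/s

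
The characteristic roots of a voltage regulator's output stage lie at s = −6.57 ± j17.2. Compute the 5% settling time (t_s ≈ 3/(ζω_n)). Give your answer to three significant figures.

For poles at −σ ± jω_d, ζω_n = σ = 6.57, so t_s ≈ 3/σ = 0.457 s.

t_s ≈ 0.457 s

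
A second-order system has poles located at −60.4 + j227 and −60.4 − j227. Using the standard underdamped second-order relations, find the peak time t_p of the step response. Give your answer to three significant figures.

t_p = π/ω_d with ω_d = 227 (the imaginary part), so t_p = 0.0138 s.

t_p ≈ 0.0138 s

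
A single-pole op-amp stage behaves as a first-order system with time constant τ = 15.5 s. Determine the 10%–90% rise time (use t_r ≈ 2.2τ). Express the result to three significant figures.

t_r ≈ 2.2τ = 34.1 s.

t_r ≈ 34.1 s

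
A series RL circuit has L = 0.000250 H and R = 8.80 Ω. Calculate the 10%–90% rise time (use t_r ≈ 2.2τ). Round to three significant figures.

τ = L/R = 0.000250/8.80 = 0.0000284 s.
t_r ≈ 2.2τ = 0.0000625 s.

t_r ≈ 0.0000625 s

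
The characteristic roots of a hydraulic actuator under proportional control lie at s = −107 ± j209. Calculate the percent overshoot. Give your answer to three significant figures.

The poles are at −σ ± jω_d with σ = 107 and ω_d = 209, so ω_n = √(σ²+ω_d²) = 235 rad/s and ζ = σ/ω_n = 0.456.
Overshoot: exp(−π·0.456/√(1−0.456²)) = 0.200, i.e. 20.0%.

%OS ≈ 20.0%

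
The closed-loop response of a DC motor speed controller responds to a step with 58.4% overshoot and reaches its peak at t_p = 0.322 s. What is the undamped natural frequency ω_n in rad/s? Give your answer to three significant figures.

From the overshoot, ζ = −ln(OS)/√(π²+ln²(OS)) = 0.169.
From t_p = π/ω_d, ω_d = π/0.322 = 9.76 rad/s, so ω_n = ω_d/√(1−ζ²) = 9.90 rad/s.

ω_n ≈ 9.90 rad/s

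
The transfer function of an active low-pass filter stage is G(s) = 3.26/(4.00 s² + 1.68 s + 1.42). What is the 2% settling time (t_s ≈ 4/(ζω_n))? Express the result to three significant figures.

Dividing through by 4.00: denominator becomes s² + 0.4200 s + 0.3550.
So ω_n = √0.3550 = 0.596 rad/s and ζ = 0.4200/(2·0.596) = 0.352.
t_s ≈ 4/(ζω_n) = 19.0 s.

t_s ≈ 19.0 s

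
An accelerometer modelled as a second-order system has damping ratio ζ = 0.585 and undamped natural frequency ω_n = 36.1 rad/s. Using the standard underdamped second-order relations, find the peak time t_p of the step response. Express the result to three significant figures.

t_p ≈ 0.107 s

The damped frequency is ω_d = ω_n√(1−ζ²) = 36.1·√(1−0.342) = 29.3 rad/s.
Peak time t_p = π/ω_d = π/29.3 = 0.107 s.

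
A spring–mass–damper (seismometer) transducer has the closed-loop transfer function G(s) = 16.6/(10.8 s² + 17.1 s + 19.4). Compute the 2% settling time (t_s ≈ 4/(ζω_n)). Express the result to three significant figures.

Dividing through by 10.8: denominator becomes s² + 1.583 s + 1.796.
So ω_n = √1.796 = 1.34 rad/s and ζ = 1.583/(2·1.34) = 0.591.
t_s ≈ 4/(ζω_n) = 5.05 s.

t_s ≈ 5.05 s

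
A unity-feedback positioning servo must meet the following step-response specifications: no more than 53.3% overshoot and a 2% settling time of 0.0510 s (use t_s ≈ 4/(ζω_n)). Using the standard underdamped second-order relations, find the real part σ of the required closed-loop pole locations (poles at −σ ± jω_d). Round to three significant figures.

σ ≈ 78.4

The settling-time spec alone fixes σ = ζω_n = 4/t_s = 4/0.0510 = 78.4.
(Overshoot then fixes ζ = 0.196 and hence ω_d = σ·√(1−ζ²)/ζ = 392 rad/s.)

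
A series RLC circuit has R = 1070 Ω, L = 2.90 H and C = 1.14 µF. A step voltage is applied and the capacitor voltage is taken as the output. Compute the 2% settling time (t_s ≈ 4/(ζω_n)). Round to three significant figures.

t_s ≈ 0.0217 s

For a series RLC circuit (capacitor voltage as output), ω_n = 1/√(LC) = 1/√(2.90 H · 1.14 µF) = 550 rad/s.
ζ = (R/2)·√(C/L) = (1070/2)·√(1.14 µF/2.90 H) = 0.335.
t_s ≈ 4/(ζω_n) = 0.0217 s.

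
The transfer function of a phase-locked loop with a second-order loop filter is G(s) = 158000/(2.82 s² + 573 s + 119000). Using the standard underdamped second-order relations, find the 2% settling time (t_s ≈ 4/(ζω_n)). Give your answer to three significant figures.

Dividing through by 2.82: denominator becomes s² + 203.2 s + 42200.
So ω_n = √42200 = 205 rad/s and ζ = 203.2/(2·205) = 0.495.
t_s ≈ 4/(ζω_n) = 0.0394 s.

t_s ≈ 0.0394 s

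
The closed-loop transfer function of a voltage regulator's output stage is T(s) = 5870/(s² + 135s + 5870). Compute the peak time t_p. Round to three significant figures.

t_p ≈ 0.0867 s

Comparing the denominator to s² + 2ζω_n s + ω_n²: ω_n = √5870 = 76.6 rad/s, and 2ζω_n = 135 so ζ = 135/(2·76.6) = 0.881.
The damped frequency ω_d = ω_n√(1−ζ²) = 36.2 rad/s. Then t_p = π/ω_d = 0.0867 s.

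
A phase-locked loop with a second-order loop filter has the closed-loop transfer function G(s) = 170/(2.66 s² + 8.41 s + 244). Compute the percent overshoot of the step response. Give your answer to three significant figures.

%OS ≈ 59.1%

Dividing through by 2.66: denominator becomes s² + 3.162 s + 91.73.
So ω_n = √91.73 = 9.58 rad/s and ζ = 3.162/(2·9.58) = 0.165.
%OS = 100 e^{−πζ/√(1−ζ²)} with ζ = 0.165 gives 59.1%.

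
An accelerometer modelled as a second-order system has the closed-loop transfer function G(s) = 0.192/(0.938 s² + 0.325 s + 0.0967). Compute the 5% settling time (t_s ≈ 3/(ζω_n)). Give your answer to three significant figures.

t_s ≈ 17.3 s

Dividing through by 0.938: denominator becomes s² + 0.3465 s + 0.1031.
So ω_n = √0.1031 = 0.321 rad/s and ζ = 0.3465/(2·0.321) = 0.540.
t_s ≈ 3/(ζω_n) = 17.3 s.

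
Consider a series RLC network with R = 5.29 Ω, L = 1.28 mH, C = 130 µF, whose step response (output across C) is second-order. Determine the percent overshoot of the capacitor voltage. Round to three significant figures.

For a series RLC circuit (capacitor voltage as output), ω_n = 1/√(LC) = 1/√(1.28 mH · 130 µF) = 2450 rad/s.
ζ = (R/2)·√(C/L) = (5.29/2)·√(130 µF/1.28 mH) = 0.843.
%OS = 100 e^{−πζ/√(1−ζ²)} with ζ = 0.843 gives 0.728%.

%OS ≈ 0.728%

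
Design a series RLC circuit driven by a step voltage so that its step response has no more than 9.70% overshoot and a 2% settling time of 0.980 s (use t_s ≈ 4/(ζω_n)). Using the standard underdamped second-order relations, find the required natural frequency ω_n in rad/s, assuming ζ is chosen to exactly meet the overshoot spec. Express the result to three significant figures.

ω_n ≈ 6.85 rad/s

ζ = −ln(OS)/√(π² + (ln OS)²). With OS = 0.0970, ln OS = −2.333 and ζ = 2.333/3.913 = 0.596.
Then ω_n = 4/(ζ t_s) = 4/(0.596 × 0.980) = 6.85 rad/s.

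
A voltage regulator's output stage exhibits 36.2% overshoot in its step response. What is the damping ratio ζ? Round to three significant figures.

ζ = −ln(OS)/√(π² + (ln OS)²). With OS = 0.362, ln OS = −1.016 and ζ = 1.016/3.302 = 0.308.

ζ ≈ 0.308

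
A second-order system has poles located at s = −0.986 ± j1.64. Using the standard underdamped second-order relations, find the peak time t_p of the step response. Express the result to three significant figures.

t_p = π/ω_d with ω_d = 1.64 (the imaginary part), so t_p = 1.92 s.

t_p ≈ 1.92 s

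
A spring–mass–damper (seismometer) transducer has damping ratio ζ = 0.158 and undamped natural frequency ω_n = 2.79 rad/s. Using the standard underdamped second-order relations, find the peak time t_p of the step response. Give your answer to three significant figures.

t_p ≈ 1.14 s

The damped frequency is ω_d = ω_n√(1−ζ²) = 2.79·√(1−0.0250) = 2.75 rad/s.
Peak time t_p = π/ω_d = π/2.75 = 1.14 s.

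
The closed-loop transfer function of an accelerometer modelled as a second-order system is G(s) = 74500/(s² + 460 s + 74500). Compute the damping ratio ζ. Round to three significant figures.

Comparing the denominator to s² + 2ζω_n s + ω_n²: ω_n = √74500 = 273 rad/s, and 2ζω_n = 460 so ζ = 460/(2·273) = 0.843.

ζ ≈ 0.843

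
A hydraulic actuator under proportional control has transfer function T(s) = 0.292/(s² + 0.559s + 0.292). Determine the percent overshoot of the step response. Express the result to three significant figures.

Matching coefficients with s² + 2ζω_n s + ω_n² gives ω_n² = 0.292 ⇒ ω_n = 0.540 rad/s, and ζ = 0.559/(2ω_n) = 0.517.
%OS = 100·exp(−πζ/√(1−ζ²)) = 15.0%.

%OS ≈ 15.0%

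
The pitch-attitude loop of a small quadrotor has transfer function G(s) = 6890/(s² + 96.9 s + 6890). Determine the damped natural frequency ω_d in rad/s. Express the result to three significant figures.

ω_d ≈ 67.4 rad/s

Comparing the denominator to s² + 2ζω_n s + ω_n²: ω_n = √6890 = 83.0 rad/s, and 2ζω_n = 96.9 so ζ = 96.9/(2·83.0) = 0.584.
ω_d = 83.0·√(1 − 0.584²) = 67.4 rad/s.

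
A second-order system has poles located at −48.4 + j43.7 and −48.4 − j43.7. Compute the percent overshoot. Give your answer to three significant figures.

%OS ≈ 3.08%

With σ = 48.4, ω_d = 43.7: ω_n = √(σ²+ω_d²) = 65.2 rad/s, ζ = σ/ω_n = 0.742.
Overshoot: exp(−π·0.742/√(1−0.742²)) = 0.0308, i.e. 3.08%.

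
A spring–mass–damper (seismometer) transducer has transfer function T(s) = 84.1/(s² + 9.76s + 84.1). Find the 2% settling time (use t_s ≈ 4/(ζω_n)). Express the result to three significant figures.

t_s ≈ 0.820 s

Comparing the denominator to s² + 2ζω_n s + ω_n²: ω_n = √84.1 = 9.17 rad/s, and 2ζω_n = 9.76 so ζ = 9.76/(2·9.17) = 0.532.
t_s ≈ 4/(ζω_n) = 4/(0.532·9.17) = 0.820 s.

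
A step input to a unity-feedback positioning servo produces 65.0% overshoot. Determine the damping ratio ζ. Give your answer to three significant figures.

Inverting the overshoot relation: ζ = |ln 0.650|/√(π² + ln²0.650) = 0.136.

ζ ≈ 0.136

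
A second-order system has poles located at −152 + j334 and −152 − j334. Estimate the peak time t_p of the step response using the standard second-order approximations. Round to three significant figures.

t_p ≈ 0.00941 s

t_p = π/ω_d with ω_d = 334 (the imaginary part), so t_p = 0.00941 s.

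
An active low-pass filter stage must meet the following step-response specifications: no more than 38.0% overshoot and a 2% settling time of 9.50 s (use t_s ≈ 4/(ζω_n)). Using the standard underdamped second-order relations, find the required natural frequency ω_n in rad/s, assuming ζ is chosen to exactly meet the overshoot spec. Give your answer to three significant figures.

ζ = −ln(OS)/√(π² + (ln OS)²). With OS = 0.380, ln OS = −0.9676 and ζ = 0.9676/3.287 = 0.294.
From t_s ≈ 4/(ζω_n): ω_n = 4/(ζ·t_s) = 4/(0.294·9.50) = 1.43 rad/s.

ω_n ≈ 1.43 rad/s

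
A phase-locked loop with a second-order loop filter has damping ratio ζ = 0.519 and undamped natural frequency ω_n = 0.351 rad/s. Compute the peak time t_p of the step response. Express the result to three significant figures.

The damped frequency is ω_d = ω_n√(1−ζ²) = 0.351·√(1−0.269) = 0.300 rad/s.
Peak time t_p = π/ω_d = π/0.300 = 10.5 s.

t_p ≈ 10.5 s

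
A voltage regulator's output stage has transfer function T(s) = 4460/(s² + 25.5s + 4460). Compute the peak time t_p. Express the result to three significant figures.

ω_n = √4460 = 66.8 rad/s; ζ = 25.5/(2·66.8) = 0.191.
The damped frequency ω_d = ω_n√(1−ζ²) = 65.6 rad/s. Then t_p = π/ω_d = 0.0479 s.

t_p ≈ 0.0479 s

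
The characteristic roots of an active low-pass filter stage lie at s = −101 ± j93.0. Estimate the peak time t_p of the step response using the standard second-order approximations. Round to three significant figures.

t_p ≈ 0.0338 s

t_p = π/ω_d with ω_d = 93.0 (the imaginary part), so t_p = 0.0338 s.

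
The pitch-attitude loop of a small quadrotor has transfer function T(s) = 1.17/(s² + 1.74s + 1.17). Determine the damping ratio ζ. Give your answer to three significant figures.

ω_n = √1.17 = 1.08 rad/s; ζ = 1.74/(2·1.08) = 0.804.

ζ ≈ 0.804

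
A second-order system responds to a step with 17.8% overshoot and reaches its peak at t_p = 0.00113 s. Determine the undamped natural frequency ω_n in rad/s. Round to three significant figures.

ω_n ≈ 3170 rad/s

The overshoot fixes ζ = −ln(OS)/√(π²+ln²(OS)) = 0.482.
t_p = π/ω_d ⇒ ω_d = 2780 rad/s; then ω_n = ω_d/√(1−ζ²) = 3170 rad/s.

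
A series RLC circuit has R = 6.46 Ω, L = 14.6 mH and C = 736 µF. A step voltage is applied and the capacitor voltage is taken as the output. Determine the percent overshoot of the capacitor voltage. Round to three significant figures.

%OS ≈ 3.66%

For a series RLC circuit (capacitor voltage as output), ω_n = 1/√(LC) = 1/√(14.6 mH · 736 µF) = 305 rad/s.
ζ = (R/2)·√(C/L) = (6.46/2)·√(736 µF/14.6 mH) = 0.725.
Overshoot: exp(−π·0.725/√(1−0.725²)) = 0.0366, i.e. 3.66%.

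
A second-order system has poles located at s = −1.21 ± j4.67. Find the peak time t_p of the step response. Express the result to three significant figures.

t_p ≈ 0.673 s

t_p = π/ω_d with ω_d = 4.67 (the imaginary part), so t_p = 0.673 s.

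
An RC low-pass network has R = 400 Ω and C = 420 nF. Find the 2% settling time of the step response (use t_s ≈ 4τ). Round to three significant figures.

t_s ≈ 0.000672 s

τ = RC = 400 × 420 nF = 0.000168 s.
t_s ≈ 4τ = 0.000672 s.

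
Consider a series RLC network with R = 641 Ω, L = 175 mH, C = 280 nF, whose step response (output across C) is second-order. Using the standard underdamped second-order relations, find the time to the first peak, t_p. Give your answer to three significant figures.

For a series RLC circuit (capacitor voltage as output), ω_n = 1/√(LC) = 1/√(175 mH · 280 nF) = 4520 rad/s.
ζ = (R/2)·√(C/L) = (641/2)·√(280 nF/175 mH) = 0.405.
ω_d = 4520·√(1 − 0.405²) = 4130 rad/s. t_p = π/ω_d = 0.000761 s.

t_p ≈ 0.000761 s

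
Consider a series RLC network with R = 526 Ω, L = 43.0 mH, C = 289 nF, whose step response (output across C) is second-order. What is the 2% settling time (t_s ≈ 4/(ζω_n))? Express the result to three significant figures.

For a series RLC circuit (capacitor voltage as output), ω_n = 1/√(LC) = 1/√(43.0 mH · 289 nF) = 8970 rad/s.
ζ = (R/2)·√(C/L) = (526/2)·√(289 nF/43.0 mH) = 0.682.
t_s ≈ 4/(ζω_n) = 0.000654 s.

t_s ≈ 0.000654 s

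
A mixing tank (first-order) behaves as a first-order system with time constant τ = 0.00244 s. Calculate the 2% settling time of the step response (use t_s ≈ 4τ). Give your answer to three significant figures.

t_s ≈ 4τ = 0.00976 s.

t_s ≈ 0.00976 s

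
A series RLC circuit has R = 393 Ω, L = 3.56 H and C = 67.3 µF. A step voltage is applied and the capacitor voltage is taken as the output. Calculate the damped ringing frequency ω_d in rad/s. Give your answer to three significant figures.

ω_d ≈ 33.6 rad/s

For a series RLC circuit (capacitor voltage as output), ω_n = 1/√(LC) = 1/√(3.56 H · 67.3 µF) = 64.6 rad/s.
ζ = (R/2)·√(C/L) = (393/2)·√(67.3 µF/3.56 H) = 0.854.
The damped frequency ω_d = ω_n√(1−ζ²) = 33.6 rad/s.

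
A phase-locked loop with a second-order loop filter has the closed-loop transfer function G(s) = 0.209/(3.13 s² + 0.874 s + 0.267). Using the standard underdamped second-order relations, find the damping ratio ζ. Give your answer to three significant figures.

Dividing through by 3.13: denominator becomes s² + 0.2792 s + 0.08530.
So ω_n = √0.08530 = 0.292 rad/s and ζ = 0.2792/(2·0.292) = 0.478.

ζ ≈ 0.478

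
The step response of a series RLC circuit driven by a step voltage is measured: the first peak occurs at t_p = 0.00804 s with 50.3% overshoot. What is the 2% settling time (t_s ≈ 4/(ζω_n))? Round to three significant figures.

t_s ≈ 0.0468 s

ζ from %OS: ζ = |ln 0.503|/√(π²+ln²0.503) = 0.214.
t_p = π/ω_d ⇒ ω_d = 391 rad/s; then ω_n = ω_d/√(1−ζ²) = 400 rad/s.
t_s ≈ 4/(ζω_n) = 4/(0.214·400) = 0.0468 s.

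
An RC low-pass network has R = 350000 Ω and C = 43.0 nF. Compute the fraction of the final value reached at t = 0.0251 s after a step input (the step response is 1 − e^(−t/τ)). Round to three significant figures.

y/y_∞ ≈ 0.811

τ = RC = 350000 × 43.0 nF = 0.0151 s.
y(t)/y_∞ = 1 − e^(−t/τ) = 1 − e^(−0.0251/0.0151) = 1 − e^(−1.67) = 0.811.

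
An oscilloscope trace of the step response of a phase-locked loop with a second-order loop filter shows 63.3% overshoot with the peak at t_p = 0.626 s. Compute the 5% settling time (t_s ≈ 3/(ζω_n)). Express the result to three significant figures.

From the overshoot, ζ = −ln(OS)/√(π²+ln²(OS)) = 0.144.
t_p = π/ω_d ⇒ ω_d = 5.02 rad/s; then ω_n = ω_d/√(1−ζ²) = 5.07 rad/s.
t_s ≈ 3/(ζω_n) = 3/(0.144·5.07) = 4.11 s.

t_s ≈ 4.11 s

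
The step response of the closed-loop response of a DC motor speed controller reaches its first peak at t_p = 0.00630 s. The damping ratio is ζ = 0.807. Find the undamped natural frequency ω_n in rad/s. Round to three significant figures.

Peak time t_p = π/ω_d, so ω_d = π/t_p = π/0.00630 = 499 rad/s.
ω_n = ω_d/√(1−ζ²) = 499/√0.349 = 844 rad/s.

ω_n ≈ 844 rad/s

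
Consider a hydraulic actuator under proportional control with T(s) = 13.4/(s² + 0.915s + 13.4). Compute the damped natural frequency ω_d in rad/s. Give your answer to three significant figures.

ω_d ≈ 3.63 rad/s

Comparing the denominator to s² + 2ζω_n s + ω_n²: ω_n = √13.4 = 3.66 rad/s, and 2ζω_n = 0.915 so ζ = 0.915/(2·3.66) = 0.125.
ω_d = ω_n√(1−ζ²) = 3.63 rad/s.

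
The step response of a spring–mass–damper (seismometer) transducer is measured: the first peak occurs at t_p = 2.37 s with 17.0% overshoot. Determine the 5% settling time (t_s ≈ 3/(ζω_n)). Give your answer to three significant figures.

ζ from %OS: ζ = |ln 0.170|/√(π²+ln²0.170) = 0.491.
t_p = π/ω_d ⇒ ω_d = 1.33 rad/s; then ω_n = ω_d/√(1−ζ²) = 1.52 rad/s.
t_s ≈ 3/(ζω_n) = 3/(0.491·1.52) = 4.01 s.

t_s ≈ 4.01 s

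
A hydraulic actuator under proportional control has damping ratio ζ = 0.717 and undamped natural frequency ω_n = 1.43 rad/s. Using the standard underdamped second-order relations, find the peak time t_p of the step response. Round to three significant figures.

The damped frequency is ω_d = ω_n√(1−ζ²) = 1.43·√(1−0.514) = 0.997 rad/s.
Peak time t_p = π/ω_d = π/0.997 = 3.15 s.

t_p ≈ 3.15 s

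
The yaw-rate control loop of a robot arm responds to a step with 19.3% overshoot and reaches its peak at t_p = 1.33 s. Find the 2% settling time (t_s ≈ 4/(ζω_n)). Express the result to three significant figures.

t_s ≈ 3.23 s

ζ from %OS: ζ = |ln 0.193|/√(π²+ln²0.193) = 0.464.
t_p = π/ω_d ⇒ ω_d = 2.36 rad/s; then ω_n = ω_d/√(1−ζ²) = 2.67 rad/s.
t_s ≈ 4/(ζω_n) = 4/(0.464·2.67) = 3.23 s.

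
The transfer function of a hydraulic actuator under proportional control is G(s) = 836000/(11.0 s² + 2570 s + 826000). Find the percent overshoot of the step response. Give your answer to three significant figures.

Dividing through by 11.0: denominator becomes s² + 233.6 s + 75090.
So ω_n = √75090 = 274 rad/s and ζ = 233.6/(2·274) = 0.426.
%OS = 100 e^{−πζ/√(1−ζ²)} with ζ = 0.426 gives 22.8%.

%OS ≈ 22.8%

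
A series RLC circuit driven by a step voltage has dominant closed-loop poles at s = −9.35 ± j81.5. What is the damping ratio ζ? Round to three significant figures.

The poles are at −σ ± jω_d with σ = 9.35 and ω_d = 81.5, so ω_n = √(σ²+ω_d²) = 82.0 rad/s and ζ = σ/ω_n = 0.114.

ζ ≈ 0.114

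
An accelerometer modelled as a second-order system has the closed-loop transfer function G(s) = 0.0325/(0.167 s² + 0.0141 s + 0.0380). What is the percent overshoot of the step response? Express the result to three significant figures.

%OS ≈ 75.6%

Dividing through by 0.167: denominator becomes s² + 0.08443 s + 0.2275.
So ω_n = √0.2275 = 0.477 rad/s and ζ = 0.08443/(2·0.477) = 0.0885.
%OS = 100 e^{−πζ/√(1−ζ²)} with ζ = 0.0885 gives 75.6%.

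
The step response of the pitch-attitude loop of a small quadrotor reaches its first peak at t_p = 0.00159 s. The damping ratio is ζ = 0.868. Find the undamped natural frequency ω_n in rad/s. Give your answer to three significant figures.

Peak time t_p = π/ω_d, so ω_d = π/t_p = π/0.00159 = 1980 rad/s.
ω_n = ω_d/√(1−ζ²) = 1980/√0.247 = 3980 rad/s.

ω_n ≈ 3980 rad/s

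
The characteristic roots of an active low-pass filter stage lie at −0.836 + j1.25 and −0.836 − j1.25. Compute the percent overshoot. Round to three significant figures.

|pole| = ω_n = √(0.836² + 1.25²) = 1.50 rad/s; ζ = cos θ = σ/ω_n = 0.556.
Overshoot: exp(−π·0.556/√(1−0.556²)) = 0.122, i.e. 12.2%.

%OS ≈ 12.2%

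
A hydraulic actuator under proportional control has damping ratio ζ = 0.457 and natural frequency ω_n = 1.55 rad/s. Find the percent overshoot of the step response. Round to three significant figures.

%OS ≈ 19.9%

For an underdamped second-order system, %OS = 100·exp(−πζ/√(1−ζ²)).
πζ/√(1−ζ²) = π·0.457/√(1−0.209) = 1.614, so %OS = 100·e^(−1.614) = 19.9%.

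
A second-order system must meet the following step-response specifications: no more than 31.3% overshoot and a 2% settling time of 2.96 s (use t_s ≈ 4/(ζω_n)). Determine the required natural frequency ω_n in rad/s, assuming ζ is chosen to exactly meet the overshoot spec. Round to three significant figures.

ζ = −ln(OS)/√(π² + (ln OS)²). With OS = 0.313, ln OS = −1.162 and ζ = 1.162/3.349 = 0.347.
From t_s ≈ 4/(ζω_n): ω_n = 4/(ζ·t_s) = 4/(0.347·2.96) = 3.90 rad/s.

ω_n ≈ 3.90 rad/s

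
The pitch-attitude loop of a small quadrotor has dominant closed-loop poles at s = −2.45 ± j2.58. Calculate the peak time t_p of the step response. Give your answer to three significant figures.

t_p = π/ω_d with ω_d = 2.58 (the imaginary part), so t_p = 1.22 s.

t_p ≈ 1.22 s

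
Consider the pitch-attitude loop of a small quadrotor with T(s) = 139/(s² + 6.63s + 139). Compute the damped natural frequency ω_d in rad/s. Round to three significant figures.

Comparing the denominator to s² + 2ζω_n s + ω_n²: ω_n = √139 = 11.8 rad/s, and 2ζω_n = 6.63 so ζ = 6.63/(2·11.8) = 0.281.
ω_d = 11.8·√(1 − 0.281²) = 11.3 rad/s.

ω_d ≈ 11.3 rad/s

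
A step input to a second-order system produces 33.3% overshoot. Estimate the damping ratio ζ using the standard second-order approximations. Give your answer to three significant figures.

From %OS = 100·exp(−πζ/√(1−ζ²)), invert to get ζ = −ln(OS)/√(π² + ln²(OS)) with OS = 0.333.
−ln 0.333 = 1.100, so ζ = 1.100/√(π² + 1.209) = 0.330.

ζ ≈ 0.330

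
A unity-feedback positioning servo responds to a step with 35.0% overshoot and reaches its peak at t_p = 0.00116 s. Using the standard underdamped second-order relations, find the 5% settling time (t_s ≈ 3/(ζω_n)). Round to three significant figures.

ζ from %OS: ζ = |ln 0.350|/√(π²+ln²0.350) = 0.317.
t_p = π/ω_d ⇒ ω_d = 2710 rad/s; then ω_n = ω_d/√(1−ζ²) = 2860 rad/s.
t_s ≈ 3/(ζω_n) = 3/(0.317·2860) = 0.00331 s.

t_s ≈ 0.00331 s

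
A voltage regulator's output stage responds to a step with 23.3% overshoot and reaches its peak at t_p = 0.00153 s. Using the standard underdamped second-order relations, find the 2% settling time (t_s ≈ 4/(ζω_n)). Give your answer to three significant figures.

ζ from %OS: ζ = |ln 0.233|/√(π²+ln²0.233) = 0.421.
From t_p = π/ω_d, ω_d = π/0.00153 = 2050 rad/s, so ω_n = ω_d/√(1−ζ²) = 2260 rad/s.
t_s ≈ 4/(ζω_n) = 4/(0.421·2260) = 0.00420 s.

t_s ≈ 0.00420 s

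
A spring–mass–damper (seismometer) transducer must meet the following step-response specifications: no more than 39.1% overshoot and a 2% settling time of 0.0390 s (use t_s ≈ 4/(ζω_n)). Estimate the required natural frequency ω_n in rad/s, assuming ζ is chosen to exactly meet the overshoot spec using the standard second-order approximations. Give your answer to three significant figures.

ζ = −ln(OS)/√(π² + (ln OS)²). With OS = 0.391, ln OS = −0.9390 and ζ = 0.9390/3.279 = 0.286.
Then ω_n = 4/(ζ t_s) = 4/(0.286 × 0.0390) = 358 rad/s.

ω_n ≈ 358 rad/s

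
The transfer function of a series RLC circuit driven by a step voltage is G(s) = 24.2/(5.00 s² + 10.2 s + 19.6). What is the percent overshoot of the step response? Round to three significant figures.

Dividing through by 5.00: denominator becomes s² + 2.040 s + 3.920.
So ω_n = √3.920 = 1.98 rad/s and ζ = 2.040/(2·1.98) = 0.515.
%OS = 100·exp(−πζ/√(1−ζ²)) = 15.1%.

%OS ≈ 15.1%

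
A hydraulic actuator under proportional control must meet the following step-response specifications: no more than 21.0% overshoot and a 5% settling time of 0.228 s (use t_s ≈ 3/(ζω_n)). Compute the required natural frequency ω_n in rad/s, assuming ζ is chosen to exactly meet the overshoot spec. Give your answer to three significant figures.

ω_n ≈ 29.6 rad/s

From %OS = 100·exp(−πζ/√(1−ζ²)), invert to get ζ = −ln(OS)/√(π² + ln²(OS)) with OS = 0.210.
−ln 0.210 = 1.561, so ζ = 1.561/√(π² + 2.436) = 0.445.
From t_s ≈ 3/(ζω_n): ω_n = 3/(ζ·t_s) = 3/(0.445·0.228) = 29.6 rad/s.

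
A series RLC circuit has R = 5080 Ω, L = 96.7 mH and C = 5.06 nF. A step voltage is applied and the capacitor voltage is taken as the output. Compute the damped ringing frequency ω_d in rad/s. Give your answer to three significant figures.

ω_d ≈ 36800 rad/s

For a series RLC circuit (capacitor voltage as output), ω_n = 1/√(LC) = 1/√(96.7 mH · 5.06 nF) = 45200 rad/s.
ζ = (R/2)·√(C/L) = (5080/2)·√(5.06 nF/96.7 mH) = 0.581.
ω_d = 45200·√(1 − 0.581²) = 36800 rad/s.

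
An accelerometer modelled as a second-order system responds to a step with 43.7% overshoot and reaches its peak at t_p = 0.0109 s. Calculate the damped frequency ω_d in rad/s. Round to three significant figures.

ω_d ≈ 288 rad/s

t_p = π/ω_d, so ω_d = π/0.0109 = 288 rad/s.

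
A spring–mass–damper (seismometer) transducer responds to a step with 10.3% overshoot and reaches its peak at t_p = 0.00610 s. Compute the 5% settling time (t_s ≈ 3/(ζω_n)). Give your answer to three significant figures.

t_s ≈ 0.00805 s

ζ from %OS: ζ = |ln 0.103|/√(π²+ln²0.103) = 0.586.
t_p = π/ω_d ⇒ ω_d = 515 rad/s; then ω_n = ω_d/√(1−ζ²) = 636 rad/s.
t_s ≈ 3/(ζω_n) = 3/(0.586·636) = 0.00805 s.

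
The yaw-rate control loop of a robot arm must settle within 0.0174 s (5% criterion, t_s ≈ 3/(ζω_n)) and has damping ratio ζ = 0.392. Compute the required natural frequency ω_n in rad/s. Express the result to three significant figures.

Rearranging t_s ≈ 3/(ζω_n) gives ω_n = 3/(ζ·t_s) = 3/(0.392 × 0.0174) = 440 rad/s.

ω_n ≈ 440 rad/s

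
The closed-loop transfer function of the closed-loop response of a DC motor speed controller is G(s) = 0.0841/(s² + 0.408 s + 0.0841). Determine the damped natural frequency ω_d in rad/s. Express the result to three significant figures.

ω_d ≈ 0.206 rad/s

ω_n = √0.0841 = 0.290 rad/s; ζ = 0.408/(2·0.290) = 0.703.
ω_d = 0.290·√(1 − 0.703²) = 0.206 rad/s.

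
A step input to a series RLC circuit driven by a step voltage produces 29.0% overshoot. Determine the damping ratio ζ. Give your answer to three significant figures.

ζ ≈ 0.367

ζ = −ln(OS)/√(π² + (ln OS)²). With OS = 0.290, ln OS = −1.238 and ζ = 1.238/3.377 = 0.367.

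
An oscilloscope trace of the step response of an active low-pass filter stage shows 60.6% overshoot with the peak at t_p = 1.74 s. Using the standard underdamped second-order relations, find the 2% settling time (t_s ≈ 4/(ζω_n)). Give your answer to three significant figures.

The overshoot fixes ζ = −ln(OS)/√(π²+ln²(OS)) = 0.157.
From t_p = π/ω_d, ω_d = π/1.74 = 1.81 rad/s, so ω_n = ω_d/√(1−ζ²) = 1.83 rad/s.
t_s ≈ 4/(ζω_n) = 4/(0.157·1.83) = 13.9 s.

t_s ≈ 13.9 s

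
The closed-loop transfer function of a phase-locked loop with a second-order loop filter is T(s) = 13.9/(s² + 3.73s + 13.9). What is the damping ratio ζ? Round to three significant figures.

ω_n = √13.9 = 3.73 rad/s; ζ = 3.73/(2·3.73) = 0.500.

ζ ≈ 0.500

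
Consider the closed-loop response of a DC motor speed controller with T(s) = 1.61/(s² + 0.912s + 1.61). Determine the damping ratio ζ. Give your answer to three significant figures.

Matching coefficients with s² + 2ζω_n s + ω_n² gives ω_n² = 1.61 ⇒ ω_n = 1.27 rad/s, and ζ = 0.912/(2ω_n) = 0.359.

ζ ≈ 0.359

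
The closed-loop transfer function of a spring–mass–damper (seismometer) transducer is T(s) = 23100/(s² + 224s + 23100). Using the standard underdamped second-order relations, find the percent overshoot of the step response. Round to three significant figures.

%OS ≈ 3.26%

ω_n = √23100 = 152 rad/s; ζ = 224/(2·152) = 0.737.
%OS = 100·exp(−πζ/√(1−ζ²)) = 3.26%.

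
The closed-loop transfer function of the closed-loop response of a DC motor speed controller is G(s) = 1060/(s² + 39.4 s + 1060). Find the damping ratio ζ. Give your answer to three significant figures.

Comparing the denominator to s² + 2ζω_n s + ω_n²: ω_n = √1060 = 32.6 rad/s, and 2ζω_n = 39.4 so ζ = 39.4/(2·32.6) = 0.605.

ζ ≈ 0.605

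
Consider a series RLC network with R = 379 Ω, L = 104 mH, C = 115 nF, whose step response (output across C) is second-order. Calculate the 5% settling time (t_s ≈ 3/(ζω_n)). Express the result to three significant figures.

t_s ≈ 0.00165 s

For a series RLC circuit (capacitor voltage as output), ω_n = 1/√(LC) = 1/√(104 mH · 115 nF) = 9140 rad/s.
ζ = (R/2)·√(C/L) = (379/2)·√(115 nF/104 mH) = 0.199.
t_s ≈ 3/(ζω_n) = 0.00165 s.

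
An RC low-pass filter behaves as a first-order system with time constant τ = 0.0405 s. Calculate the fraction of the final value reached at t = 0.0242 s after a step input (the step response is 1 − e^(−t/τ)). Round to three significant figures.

y/y_∞ ≈ 0.450

y(t)/y_∞ = 1 − e^(−t/τ) = 1 − e^(−0.0242/0.0405) = 1 − e^(−0.598) = 0.450.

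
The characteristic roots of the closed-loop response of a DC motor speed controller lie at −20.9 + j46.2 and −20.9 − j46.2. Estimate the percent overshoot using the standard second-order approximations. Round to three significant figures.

%OS ≈ 24.1%

The poles are at −σ ± jω_d with σ = 20.9 and ω_d = 46.2, so ω_n = √(σ²+ω_d²) = 50.7 rad/s and ζ = σ/ω_n = 0.412.
Overshoot: exp(−π·0.412/√(1−0.412²)) = 0.241, i.e. 24.1%.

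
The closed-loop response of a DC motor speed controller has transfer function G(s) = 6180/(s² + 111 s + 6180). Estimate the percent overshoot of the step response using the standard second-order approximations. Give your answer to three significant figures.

%OS ≈ 4.36%

Comparing the denominator to s² + 2ζω_n s + ω_n²: ω_n = √6180 = 78.6 rad/s, and 2ζω_n = 111 so ζ = 111/(2·78.6) = 0.706.
Overshoot: exp(−π·0.706/√(1−0.706²)) = 0.0436, i.e. 4.36%.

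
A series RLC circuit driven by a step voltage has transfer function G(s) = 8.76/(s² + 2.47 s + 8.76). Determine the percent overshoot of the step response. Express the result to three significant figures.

Comparing the denominator to s² + 2ζω_n s + ω_n²: ω_n = √8.76 = 2.96 rad/s, and 2ζω_n = 2.47 so ζ = 2.47/(2·2.96) = 0.417.
Overshoot: exp(−π·0.417/√(1−0.417²)) = 0.236, i.e. 23.6%.

%OS ≈ 23.6%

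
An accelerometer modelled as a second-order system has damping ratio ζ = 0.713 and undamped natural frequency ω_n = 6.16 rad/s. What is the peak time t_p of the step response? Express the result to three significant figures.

The damped frequency is ω_d = ω_n√(1−ζ²) = 6.16·√(1−0.508) = 4.32 rad/s.
Peak time t_p = π/ω_d = π/4.32 = 0.727 s.

t_p ≈ 0.727 s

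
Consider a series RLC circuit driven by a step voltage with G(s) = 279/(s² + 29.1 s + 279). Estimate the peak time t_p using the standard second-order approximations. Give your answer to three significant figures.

Matching coefficients with s² + 2ζω_n s + ω_n² gives ω_n² = 279 ⇒ ω_n = 16.7 rad/s, and ζ = 29.1/(2ω_n) = 0.871.
ω_d = ω_n√(1−ζ²) = 8.20 rad/s. Then t_p = π/ω_d = 0.383 s.

t_p ≈ 0.383 s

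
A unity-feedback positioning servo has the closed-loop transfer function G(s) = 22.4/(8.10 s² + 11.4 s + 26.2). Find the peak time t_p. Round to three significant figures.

t_p ≈ 1.90 s

Dividing through by 8.10: denominator becomes s² + 1.407 s + 3.235.
So ω_n = √3.235 = 1.80 rad/s and ζ = 1.407/(2·1.80) = 0.391.
ω_d = ω_n√(1−ζ²) = 1.66 rad/s. t_p = π/ω_d = 1.90 s.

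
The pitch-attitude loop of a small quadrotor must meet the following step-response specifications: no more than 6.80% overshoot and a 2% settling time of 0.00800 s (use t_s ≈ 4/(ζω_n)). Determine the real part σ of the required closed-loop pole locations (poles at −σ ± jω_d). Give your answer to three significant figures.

σ ≈ 500

The settling-time spec alone fixes σ = ζω_n = 4/t_s = 4/0.00800 = 500.
(Overshoot then fixes ζ = 0.650 and hence ω_d = σ·√(1−ζ²)/ζ = 584 rad/s.)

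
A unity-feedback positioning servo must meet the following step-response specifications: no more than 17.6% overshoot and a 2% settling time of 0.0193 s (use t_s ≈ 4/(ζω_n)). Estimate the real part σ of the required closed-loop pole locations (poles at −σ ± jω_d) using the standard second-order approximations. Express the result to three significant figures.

σ ≈ 207

The settling-time spec alone fixes σ = ζω_n = 4/t_s = 4/0.0193 = 207.
(Overshoot then fixes ζ = 0.484 and hence ω_d = σ·√(1−ζ²)/ζ = 375 rad/s.)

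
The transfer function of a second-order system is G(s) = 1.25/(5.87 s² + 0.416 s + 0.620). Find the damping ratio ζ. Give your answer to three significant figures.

ζ ≈ 0.109

Dividing through by 5.87: denominator becomes s² + 0.07087 s + 0.1056.
So ω_n = √0.1056 = 0.325 rad/s and ζ = 0.07087/(2·0.325) = 0.109.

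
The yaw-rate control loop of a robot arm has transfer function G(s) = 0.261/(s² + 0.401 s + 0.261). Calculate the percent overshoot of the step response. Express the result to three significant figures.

%OS ≈ 26.2%

Comparing the denominator to s² + 2ζω_n s + ω_n²: ω_n = √0.261 = 0.511 rad/s, and 2ζω_n = 0.401 so ζ = 0.401/(2·0.511) = 0.392.
%OS = 100 e^{−πζ/√(1−ζ²)} with ζ = 0.392 gives 26.2%.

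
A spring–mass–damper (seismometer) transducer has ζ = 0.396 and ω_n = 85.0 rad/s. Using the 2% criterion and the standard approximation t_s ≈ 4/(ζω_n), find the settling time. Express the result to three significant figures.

t_s ≈ 4/(ζω_n) = 4/(0.396 × 85.0) = 0.119 s.

t_s ≈ 0.119 s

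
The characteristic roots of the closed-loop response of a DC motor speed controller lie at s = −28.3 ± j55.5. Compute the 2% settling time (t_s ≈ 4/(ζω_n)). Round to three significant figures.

For poles at −σ ± jω_d, ζω_n = σ = 28.3, so t_s ≈ 4/σ = 0.141 s.

t_s ≈ 0.141 s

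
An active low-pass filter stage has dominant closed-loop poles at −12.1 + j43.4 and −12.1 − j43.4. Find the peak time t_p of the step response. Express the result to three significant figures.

t_p = π/ω_d with ω_d = 43.4 (the imaginary part), so t_p = 0.0724 s.

t_p ≈ 0.0724 s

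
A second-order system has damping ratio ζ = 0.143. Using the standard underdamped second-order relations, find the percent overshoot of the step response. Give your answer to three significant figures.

%OS ≈ 63.5%

For an underdamped second-order system, %OS = 100·exp(−πζ/√(1−ζ²)).
πζ/√(1−ζ²) = π·0.143/√(1−0.0204) = 0.4539, so %OS = 100·e^(−0.4539) = 63.5%.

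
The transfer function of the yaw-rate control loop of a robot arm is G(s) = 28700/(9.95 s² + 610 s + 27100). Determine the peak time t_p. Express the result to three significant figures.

Dividing through by 9.95: denominator becomes s² + 61.31 s + 2724.
So ω_n = √2724 = 52.2 rad/s and ζ = 61.31/(2·52.2) = 0.587.
ω_d = ω_n√(1−ζ²) = 42.2 rad/s. t_p = π/ω_d = 0.0744 s.

t_p ≈ 0.0744 s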